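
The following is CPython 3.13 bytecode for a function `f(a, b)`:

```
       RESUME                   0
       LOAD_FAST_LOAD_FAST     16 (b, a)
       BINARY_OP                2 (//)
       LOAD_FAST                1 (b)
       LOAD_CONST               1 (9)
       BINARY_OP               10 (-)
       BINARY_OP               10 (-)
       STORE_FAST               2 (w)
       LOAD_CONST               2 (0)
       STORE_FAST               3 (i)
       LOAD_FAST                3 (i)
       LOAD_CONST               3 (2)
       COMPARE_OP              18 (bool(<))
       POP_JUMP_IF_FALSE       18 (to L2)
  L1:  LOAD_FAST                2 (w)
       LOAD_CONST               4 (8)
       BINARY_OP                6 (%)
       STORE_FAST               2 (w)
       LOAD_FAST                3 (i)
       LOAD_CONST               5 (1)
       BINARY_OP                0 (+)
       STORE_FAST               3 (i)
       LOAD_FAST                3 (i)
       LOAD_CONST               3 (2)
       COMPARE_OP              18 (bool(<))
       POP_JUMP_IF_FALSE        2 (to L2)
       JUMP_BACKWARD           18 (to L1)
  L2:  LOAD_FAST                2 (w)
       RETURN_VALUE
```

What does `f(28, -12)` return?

LOAD_FAST_LOAD_FAST b,a → push -12,28. Stack: [-12, 28]
BINARY_OP // → -12 // 28 = -1. Stack: [-1]
LOAD_FAST b → push -12. Stack: [-1, -12]
LOAD_CONST → push 9. Stack: [-1, -12, 9]
BINARY_OP - → -12 - 9 = -21. Stack: [-1, -21]
BINARY_OP - → -1 - -21 = 20. Stack: [20]
STORE_FAST w → w=20. Stack: []
LOAD_CONST → push 0. Stack: [0]
STORE_FAST i → i=0. Stack: []
LOAD_FAST i → push 0. Stack: [0]
LOAD_CONST → push 2. Stack: [0, 2]
COMPARE_OP bool(<) → 0 vs 2 = True. Stack: [True]
POP_JUMP_IF_FALSE → pop True; no jump. Stack: []
LOAD_FAST w → push 20. Stack: [20]
LOAD_CONST → push 8. Stack: [20, 8]
BINARY_OP % → 20 % 8 = 4. Stack: [4]
STORE_FAST w → w=4. Stack: []
LOAD_FAST i → push 0. Stack: [0]
LOAD_CONST → push 1. Stack: [0, 1]
BINARY_OP + → 0 + 1 = 1. Stack: [1]
STORE_FAST i → i=1. Stack: []
LOAD_FAST i → push 1. Stack: [1]
LOAD_CONST → push 2. Stack: [1, 2]
COMPARE_OP bool(<) → 1 vs 2 = True. Stack: [True]
POP_JUMP_IF_FALSE → pop True; no jump. Stack: []
LOAD_FAST w → push 4. Stack: [4]
LOAD_CONST → push 8. Stack: [4, 8]
BINARY_OP % → 4 % 8 = 4. Stack: [4]
STORE_FAST w → w=4. Stack: []
LOAD_FAST i → push 1. Stack: [1]
LOAD_CONST → push 1. Stack: [1, 1]
BINARY_OP + → 1 + 1 = 2. Stack: [2]
STORE_FAST i → i=2. Stack: []
LOAD_FAST i → push 2. Stack: [2]
LOAD_CONST → push 2. Stack: [2, 2]
COMPARE_OP bool(<) → 2 vs 2 = False. Stack: [False]
POP_JUMP_IF_FALSE → pop False; jump. Stack: []
LOAD_FAST w → push 4. Stack: [4]
RETURN_VALUE → return 4.

4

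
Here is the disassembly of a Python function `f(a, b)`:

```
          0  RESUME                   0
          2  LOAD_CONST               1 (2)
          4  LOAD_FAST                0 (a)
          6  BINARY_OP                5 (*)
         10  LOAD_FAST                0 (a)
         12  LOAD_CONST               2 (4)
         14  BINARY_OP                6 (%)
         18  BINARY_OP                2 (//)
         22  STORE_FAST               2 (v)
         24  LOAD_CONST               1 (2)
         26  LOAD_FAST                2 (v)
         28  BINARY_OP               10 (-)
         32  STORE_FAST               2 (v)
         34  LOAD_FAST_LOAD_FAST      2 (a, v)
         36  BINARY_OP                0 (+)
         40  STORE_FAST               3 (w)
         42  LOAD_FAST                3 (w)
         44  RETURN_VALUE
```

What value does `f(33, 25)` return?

-31

LOAD_CONST → push 2. Stack: [2]
LOAD_FAST a → push 33. Stack: [2, 33]
BINARY_OP * → 2 * 33 = 66. Stack: [66]
LOAD_FAST a → push 33. Stack: [66, 33]
LOAD_CONST → push 4. Stack: [66, 33, 4]
BINARY_OP % → 33 % 4 = 1. Stack: [66, 1]
BINARY_OP // → 66 // 1 = 66. Stack: [66]
STORE_FAST v → v=66. Stack: []
LOAD_CONST → push 2. Stack: [2]
LOAD_FAST v → push 66. Stack: [2, 66]
BINARY_OP - → 2 - 66 = -64. Stack: [-64]
STORE_FAST v → v=-64. Stack: []
LOAD_FAST_LOAD_FAST a,v → push 33,-64. Stack: [33, -64]
BINARY_OP + → 33 + -64 = -31. Stack: [-31]
STORE_FAST w → w=-31. Stack: []
LOAD_FAST w → push -31. Stack: [-31]
RETURN_VALUE → return -31.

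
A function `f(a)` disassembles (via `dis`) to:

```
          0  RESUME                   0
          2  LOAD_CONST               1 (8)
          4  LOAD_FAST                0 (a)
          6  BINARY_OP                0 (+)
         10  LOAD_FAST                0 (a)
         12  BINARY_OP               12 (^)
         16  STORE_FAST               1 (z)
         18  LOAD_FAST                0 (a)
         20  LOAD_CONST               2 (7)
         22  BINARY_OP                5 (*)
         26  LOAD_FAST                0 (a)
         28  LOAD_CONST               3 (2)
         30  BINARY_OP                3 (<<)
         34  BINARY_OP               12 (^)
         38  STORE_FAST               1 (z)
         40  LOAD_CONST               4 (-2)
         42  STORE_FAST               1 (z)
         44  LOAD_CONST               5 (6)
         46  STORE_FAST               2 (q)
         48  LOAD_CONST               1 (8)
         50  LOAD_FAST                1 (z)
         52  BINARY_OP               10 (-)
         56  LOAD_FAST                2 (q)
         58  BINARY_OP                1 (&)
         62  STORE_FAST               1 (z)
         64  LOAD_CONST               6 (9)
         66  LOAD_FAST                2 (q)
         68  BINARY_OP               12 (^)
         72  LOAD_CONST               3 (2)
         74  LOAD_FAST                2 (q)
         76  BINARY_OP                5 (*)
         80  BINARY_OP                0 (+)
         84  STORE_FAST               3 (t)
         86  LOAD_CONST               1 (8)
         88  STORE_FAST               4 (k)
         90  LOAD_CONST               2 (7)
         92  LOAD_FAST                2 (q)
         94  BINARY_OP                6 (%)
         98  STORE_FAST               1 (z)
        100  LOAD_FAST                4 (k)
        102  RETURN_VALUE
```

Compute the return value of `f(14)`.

LOAD_CONST → push 8. Stack: [8]
LOAD_FAST a → push 14. Stack: [8, 14]
BINARY_OP + → 8 + 14 = 22. Stack: [22]
LOAD_FAST a → push 14. Stack: [22, 14]
BINARY_OP ^ → 22 ^ 14 = 24. Stack: [24]
STORE_FAST z → z=24. Stack: []
LOAD_FAST a → push 14. Stack: [14]
LOAD_CONST → push 7. Stack: [14, 7]
BINARY_OP * → 14 * 7 = 98. Stack: [98]
LOAD_FAST a → push 14. Stack: [98, 14]
LOAD_CONST → push 2. Stack: [98, 14, 2]
BINARY_OP << → 14 << 2 = 56. Stack: [98, 56]
BINARY_OP ^ → 98 ^ 56 = 90. Stack: [90]
STORE_FAST z → z=90. Stack: []
LOAD_CONST → push -2. Stack: [-2]
STORE_FAST z → z=-2. Stack: []
LOAD_CONST → push 6. Stack: [6]
STORE_FAST q → q=6. Stack: []
LOAD_CONST → push 8. Stack: [8]
LOAD_FAST z → push -2. Stack: [8, -2]
BINARY_OP - → 8 - -2 = 10. Stack: [10]
LOAD_FAST q → push 6. Stack: [10, 6]
BINARY_OP & → 10 & 6 = 2. Stack: [2]
STORE_FAST z → z=2. Stack: []
LOAD_CONST → push 9. Stack: [9]
LOAD_FAST q → push 6. Stack: [9, 6]
BINARY_OP ^ → 9 ^ 6 = 15. Stack: [15]
LOAD_CONST → push 2. Stack: [15, 2]
LOAD_FAST q → push 6. Stack: [15, 2, 6]
BINARY_OP * → 2 * 6 = 12. Stack: [15, 12]
BINARY_OP + → 15 + 12 = 27. Stack: [27]
STORE_FAST t → t=27. Stack: []
LOAD_CONST → push 8. Stack: [8]
STORE_FAST k → k=8. Stack: []
LOAD_CONST → push 7. Stack: [7]
LOAD_FAST q → push 6. Stack: [7, 6]
BINARY_OP % → 7 % 6 = 1. Stack: [1]
STORE_FAST z → z=1. Stack: []
LOAD_FAST k → push 8. Stack: [8]
RETURN_VALUE → return 8.

8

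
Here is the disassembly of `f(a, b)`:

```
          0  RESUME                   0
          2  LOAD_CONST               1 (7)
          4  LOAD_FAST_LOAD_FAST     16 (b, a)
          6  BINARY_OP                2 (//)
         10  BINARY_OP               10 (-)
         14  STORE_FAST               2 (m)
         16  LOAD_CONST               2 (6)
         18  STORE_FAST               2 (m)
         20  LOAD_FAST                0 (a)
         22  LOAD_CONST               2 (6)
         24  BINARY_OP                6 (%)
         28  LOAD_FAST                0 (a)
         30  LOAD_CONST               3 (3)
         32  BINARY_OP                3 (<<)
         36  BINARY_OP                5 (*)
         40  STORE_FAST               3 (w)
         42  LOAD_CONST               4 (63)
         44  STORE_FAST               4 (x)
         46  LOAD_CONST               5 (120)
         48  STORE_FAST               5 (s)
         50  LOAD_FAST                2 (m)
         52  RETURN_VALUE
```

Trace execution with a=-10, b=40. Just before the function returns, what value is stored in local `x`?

63

LOAD_CONST → push 7. Stack: [7]
LOAD_FAST_LOAD_FAST b,a → push 40,-10. Stack: [7, 40, -10]
BINARY_OP // → 40 // -10 = -4. Stack: [7, -4]
BINARY_OP - → 7 - -4 = 11. Stack: [11]
STORE_FAST m → m=11. Stack: []
LOAD_CONST → push 6. Stack: [6]
STORE_FAST m → m=6. Stack: []
LOAD_FAST a → push -10. Stack: [-10]
LOAD_CONST → push 6. Stack: [-10, 6]
BINARY_OP % → -10 % 6 = 2. Stack: [2]
LOAD_FAST a → push -10. Stack: [2, -10]
LOAD_CONST → push 3. Stack: [2, -10, 3]
BINARY_OP << → -10 << 3 = -80. Stack: [2, -80]
BINARY_OP * → 2 * -80 = -160. Stack: [-160]
STORE_FAST w → w=-160. Stack: []
LOAD_CONST → push 63. Stack: [63]
STORE_FAST x → x=63. Stack: []
LOAD_CONST → push 120. Stack: [120]
STORE_FAST s → s=120. Stack: []
LOAD_FAST m → push 6. Stack: [6]
RETURN_VALUE → return 6.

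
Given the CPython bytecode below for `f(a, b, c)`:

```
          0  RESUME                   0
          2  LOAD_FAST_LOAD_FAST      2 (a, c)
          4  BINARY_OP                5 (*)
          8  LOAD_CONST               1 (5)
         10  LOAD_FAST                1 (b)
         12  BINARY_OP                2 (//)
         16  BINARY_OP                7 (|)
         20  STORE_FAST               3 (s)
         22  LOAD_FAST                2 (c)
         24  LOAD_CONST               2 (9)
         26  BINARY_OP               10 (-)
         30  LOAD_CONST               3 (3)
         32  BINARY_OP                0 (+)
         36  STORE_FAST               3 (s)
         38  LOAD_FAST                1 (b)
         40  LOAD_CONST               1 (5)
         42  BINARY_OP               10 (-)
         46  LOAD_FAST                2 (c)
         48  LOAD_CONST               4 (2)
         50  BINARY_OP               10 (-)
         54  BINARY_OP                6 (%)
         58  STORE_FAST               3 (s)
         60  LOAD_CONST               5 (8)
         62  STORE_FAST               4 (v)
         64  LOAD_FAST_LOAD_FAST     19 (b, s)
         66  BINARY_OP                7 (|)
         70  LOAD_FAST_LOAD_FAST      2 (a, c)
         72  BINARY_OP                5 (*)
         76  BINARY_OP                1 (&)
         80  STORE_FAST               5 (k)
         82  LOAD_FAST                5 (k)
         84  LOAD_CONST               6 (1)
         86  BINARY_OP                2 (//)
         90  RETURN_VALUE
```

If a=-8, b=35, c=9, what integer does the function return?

32

LOAD_FAST_LOAD_FAST a,c → push -8,9. Stack: [-8, 9]
BINARY_OP * → -8 * 9 = -72. Stack: [-72]
LOAD_CONST → push 5. Stack: [-72, 5]
LOAD_FAST b → push 35. Stack: [-72, 5, 35]
BINARY_OP // → 5 // 35 = 0. Stack: [-72, 0]
BINARY_OP | → -72 | 0 = -72. Stack: [-72]
STORE_FAST s → s=-72. Stack: []
LOAD_FAST c → push 9. Stack: [9]
LOAD_CONST → push 9. Stack: [9, 9]
BINARY_OP - → 9 - 9 = 0. Stack: [0]
LOAD_CONST → push 3. Stack: [0, 3]
BINARY_OP + → 0 + 3 = 3. Stack: [3]
STORE_FAST s → s=3. Stack: []
LOAD_FAST b → push 35. Stack: [35]
LOAD_CONST → push 5. Stack: [35, 5]
BINARY_OP - → 35 - 5 = 30. Stack: [30]
LOAD_FAST c → push 9. Stack: [30, 9]
LOAD_CONST → push 2. Stack: [30, 9, 2]
BINARY_OP - → 9 - 2 = 7. Stack: [30, 7]
BINARY_OP % → 30 % 7 = 2. Stack: [2]
STORE_FAST s → s=2. Stack: []
LOAD_CONST → push 8. Stack: [8]
STORE_FAST v → v=8. Stack: []
LOAD_FAST_LOAD_FAST b,s → push 35,2. Stack: [35, 2]
BINARY_OP | → 35 | 2 = 35. Stack: [35]
LOAD_FAST_LOAD_FAST a,c → push -8,9. Stack: [35, -8, 9]
BINARY_OP * → -8 * 9 = -72. Stack: [35, -72]
BINARY_OP & → 35 & -72 = 32. Stack: [32]
STORE_FAST k → k=32. Stack: []
LOAD_FAST k → push 32. Stack: [32]
LOAD_CONST → push 1. Stack: [32, 1]
BINARY_OP // → 32 // 1 = 32. Stack: [32]
RETURN_VALUE → return 32.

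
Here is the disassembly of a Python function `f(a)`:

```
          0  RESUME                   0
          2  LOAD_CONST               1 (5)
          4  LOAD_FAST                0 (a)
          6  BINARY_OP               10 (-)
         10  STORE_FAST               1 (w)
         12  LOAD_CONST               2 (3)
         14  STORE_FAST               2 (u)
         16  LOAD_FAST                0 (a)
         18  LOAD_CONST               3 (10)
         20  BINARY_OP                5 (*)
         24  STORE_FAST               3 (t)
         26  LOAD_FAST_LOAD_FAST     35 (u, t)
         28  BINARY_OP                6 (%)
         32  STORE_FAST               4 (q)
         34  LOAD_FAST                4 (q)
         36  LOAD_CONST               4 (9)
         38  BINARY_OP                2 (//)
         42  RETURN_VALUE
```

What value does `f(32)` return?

LOAD_CONST → push 5. Stack: [5]
LOAD_FAST a → push 32. Stack: [5, 32]
BINARY_OP - → 5 - 32 = -27. Stack: [-27]
STORE_FAST w → w=-27. Stack: []
LOAD_CONST → push 3. Stack: [3]
STORE_FAST u → u=3. Stack: []
LOAD_FAST a → push 32. Stack: [32]
LOAD_CONST → push 10. Stack: [32, 10]
BINARY_OP * → 32 * 10 = 320. Stack: [320]
STORE_FAST t → t=320. Stack: []
LOAD_FAST_LOAD_FAST u,t → push 3,320. Stack: [3, 320]
BINARY_OP % → 3 % 320 = 3. Stack: [3]
STORE_FAST q → q=3. Stack: []
LOAD_FAST q → push 3. Stack: [3]
LOAD_CONST → push 9. Stack: [3, 9]
BINARY_OP // → 3 // 9 = 0. Stack: [0]
RETURN_VALUE → return 0.

0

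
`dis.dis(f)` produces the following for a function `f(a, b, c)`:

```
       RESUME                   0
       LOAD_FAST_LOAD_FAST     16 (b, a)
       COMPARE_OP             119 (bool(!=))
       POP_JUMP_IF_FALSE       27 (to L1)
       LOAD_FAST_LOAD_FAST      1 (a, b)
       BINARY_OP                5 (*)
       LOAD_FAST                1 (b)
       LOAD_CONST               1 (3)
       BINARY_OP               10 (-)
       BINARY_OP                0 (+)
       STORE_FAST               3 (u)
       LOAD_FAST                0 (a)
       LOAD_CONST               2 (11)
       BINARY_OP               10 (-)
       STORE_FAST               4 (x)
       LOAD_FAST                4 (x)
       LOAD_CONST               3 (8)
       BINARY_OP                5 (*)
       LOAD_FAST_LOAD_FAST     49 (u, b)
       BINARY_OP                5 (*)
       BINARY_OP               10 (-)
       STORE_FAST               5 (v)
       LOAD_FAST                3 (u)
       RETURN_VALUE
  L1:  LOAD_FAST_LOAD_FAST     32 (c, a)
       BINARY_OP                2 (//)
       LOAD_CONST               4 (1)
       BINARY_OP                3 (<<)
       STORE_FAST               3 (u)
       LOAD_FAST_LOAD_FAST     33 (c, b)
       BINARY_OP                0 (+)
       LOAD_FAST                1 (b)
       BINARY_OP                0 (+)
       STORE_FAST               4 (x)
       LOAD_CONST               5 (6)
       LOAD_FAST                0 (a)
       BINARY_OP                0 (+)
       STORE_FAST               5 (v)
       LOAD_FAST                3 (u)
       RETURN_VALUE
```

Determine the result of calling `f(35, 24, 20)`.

LOAD_FAST_LOAD_FAST b,a → push 24,35. Stack: [24, 35]
COMPARE_OP bool(!=) → 24 vs 35 = True. Stack: [True]
POP_JUMP_IF_FALSE → pop True; no jump. Stack: []
LOAD_FAST_LOAD_FAST a,b → push 35,24. Stack: [35, 24]
BINARY_OP * → 35 * 24 = 840. Stack: [840]
LOAD_FAST b → push 24. Stack: [840, 24]
LOAD_CONST → push 3. Stack: [840, 24, 3]
BINARY_OP - → 24 - 3 = 21. Stack: [840, 21]
BINARY_OP + → 840 + 21 = 861. Stack: [861]
STORE_FAST u → u=861. Stack: []
LOAD_FAST a → push 35. Stack: [35]
LOAD_CONST → push 11. Stack: [35, 11]
BINARY_OP - → 35 - 11 = 24. Stack: [24]
STORE_FAST x → x=24. Stack: []
LOAD_FAST x → push 24. Stack: [24]
LOAD_CONST → push 8. Stack: [24, 8]
BINARY_OP * → 24 * 8 = 192. Stack: [192]
LOAD_FAST_LOAD_FAST u,b → push 861,24. Stack: [192, 861, 24]
BINARY_OP * → 861 * 24 = 20664. Stack: [192, 20664]
BINARY_OP - → 192 - 20664 = -20472. Stack: [-20472]
STORE_FAST v → v=-20472. Stack: []
LOAD_FAST u → push 861. Stack: [861]
RETURN_VALUE → return 861.

861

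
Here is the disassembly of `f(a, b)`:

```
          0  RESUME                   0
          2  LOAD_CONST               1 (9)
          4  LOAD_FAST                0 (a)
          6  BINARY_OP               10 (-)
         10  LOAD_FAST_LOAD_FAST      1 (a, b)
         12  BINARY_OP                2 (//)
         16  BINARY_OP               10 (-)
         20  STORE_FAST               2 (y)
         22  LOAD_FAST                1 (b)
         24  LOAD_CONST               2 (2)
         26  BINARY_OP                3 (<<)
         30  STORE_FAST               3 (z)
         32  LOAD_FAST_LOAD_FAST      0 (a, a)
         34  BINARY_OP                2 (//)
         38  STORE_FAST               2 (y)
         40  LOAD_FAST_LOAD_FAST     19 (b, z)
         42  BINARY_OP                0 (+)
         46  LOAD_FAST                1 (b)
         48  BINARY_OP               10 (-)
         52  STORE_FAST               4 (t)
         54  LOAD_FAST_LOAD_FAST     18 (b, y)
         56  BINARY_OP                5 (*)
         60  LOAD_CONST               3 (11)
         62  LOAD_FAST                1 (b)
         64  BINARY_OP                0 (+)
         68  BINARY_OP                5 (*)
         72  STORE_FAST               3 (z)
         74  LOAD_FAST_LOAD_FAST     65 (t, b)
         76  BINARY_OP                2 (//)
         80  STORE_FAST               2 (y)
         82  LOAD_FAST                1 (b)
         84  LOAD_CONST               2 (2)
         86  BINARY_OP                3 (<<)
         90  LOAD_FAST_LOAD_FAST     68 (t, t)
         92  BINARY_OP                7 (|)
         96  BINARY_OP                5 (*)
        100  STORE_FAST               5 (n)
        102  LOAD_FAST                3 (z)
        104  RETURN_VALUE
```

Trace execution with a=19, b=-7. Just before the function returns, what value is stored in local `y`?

LOAD_CONST → push 9. Stack: [9]
LOAD_FAST a → push 19. Stack: [9, 19]
BINARY_OP - → 9 - 19 = -10. Stack: [-10]
LOAD_FAST_LOAD_FAST a,b → push 19,-7. Stack: [-10, 19, -7]
BINARY_OP // → 19 // -7 = -3. Stack: [-10, -3]
BINARY_OP - → -10 - -3 = -7. Stack: [-7]
STORE_FAST y → y=-7. Stack: []
LOAD_FAST b → push -7. Stack: [-7]
LOAD_CONST → push 2. Stack: [-7, 2]
BINARY_OP << → -7 << 2 = -28. Stack: [-28]
STORE_FAST z → z=-28. Stack: []
LOAD_FAST_LOAD_FAST a,a → push 19,19. Stack: [19, 19]
BINARY_OP // → 19 // 19 = 1. Stack: [1]
STORE_FAST y → y=1. Stack: []
LOAD_FAST_LOAD_FAST b,z → push -7,-28. Stack: [-7, -28]
BINARY_OP + → -7 + -28 = -35. Stack: [-35]
LOAD_FAST b → push -7. Stack: [-35, -7]
BINARY_OP - → -35 - -7 = -28. Stack: [-28]
STORE_FAST t → t=-28. Stack: []
LOAD_FAST_LOAD_FAST b,y → push -7,1. Stack: [-7, 1]
BINARY_OP * → -7 * 1 = -7. Stack: [-7]
LOAD_CONST → push 11. Stack: [-7, 11]
LOAD_FAST b → push -7. Stack: [-7, 11, -7]
BINARY_OP + → 11 + -7 = 4. Stack: [-7, 4]
BINARY_OP * → -7 * 4 = -28. Stack: [-28]
STORE_FAST z → z=-28. Stack: []
LOAD_FAST_LOAD_FAST t,b → push -28,-7. Stack: [-28, -7]
BINARY_OP // → -28 // -7 = 4. Stack: [4]
STORE_FAST y → y=4. Stack: []
LOAD_FAST b → push -7. Stack: [-7]
LOAD_CONST → push 2. Stack: [-7, 2]
BINARY_OP << → -7 << 2 = -28. Stack: [-28]
LOAD_FAST_LOAD_FAST t,t → push -28,-28. Stack: [-28, -28, -28]
BINARY_OP | → -28 | -28 = -28. Stack: [-28, -28]
BINARY_OP * → -28 * -28 = 784. Stack: [784]
STORE_FAST n → n=784. Stack: []
LOAD_FAST z → push -28. Stack: [-28]
RETURN_VALUE → return -28.

4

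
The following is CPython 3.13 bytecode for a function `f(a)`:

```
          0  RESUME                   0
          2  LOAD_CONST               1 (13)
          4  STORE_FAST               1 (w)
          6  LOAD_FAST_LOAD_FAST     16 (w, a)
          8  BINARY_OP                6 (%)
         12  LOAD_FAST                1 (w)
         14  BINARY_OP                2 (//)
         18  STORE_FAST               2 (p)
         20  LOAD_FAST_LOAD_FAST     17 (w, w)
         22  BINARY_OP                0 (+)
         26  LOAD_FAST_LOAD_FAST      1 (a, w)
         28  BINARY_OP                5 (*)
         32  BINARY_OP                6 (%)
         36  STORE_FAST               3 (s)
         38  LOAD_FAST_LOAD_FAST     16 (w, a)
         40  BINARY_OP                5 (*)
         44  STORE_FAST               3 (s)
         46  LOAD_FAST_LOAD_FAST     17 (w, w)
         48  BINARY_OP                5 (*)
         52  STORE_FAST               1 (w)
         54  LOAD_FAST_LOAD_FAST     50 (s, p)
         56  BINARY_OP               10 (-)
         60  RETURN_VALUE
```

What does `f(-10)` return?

-129

LOAD_CONST → push 13. Stack: [13]
STORE_FAST w → w=13. Stack: []
LOAD_FAST_LOAD_FAST w,a → push 13,-10. Stack: [13, -10]
BINARY_OP % → 13 % -10 = -7. Stack: [-7]
LOAD_FAST w → push 13. Stack: [-7, 13]
BINARY_OP // → -7 // 13 = -1. Stack: [-1]
STORE_FAST p → p=-1. Stack: []
LOAD_FAST_LOAD_FAST w,w → push 13,13. Stack: [13, 13]
BINARY_OP + → 13 + 13 = 26. Stack: [26]
LOAD_FAST_LOAD_FAST a,w → push -10,13. Stack: [26, -10, 13]
BINARY_OP * → -10 * 13 = -130. Stack: [26, -130]
BINARY_OP % → 26 % -130 = -104. Stack: [-104]
STORE_FAST s → s=-104. Stack: []
LOAD_FAST_LOAD_FAST w,a → push 13,-10. Stack: [13, -10]
BINARY_OP * → 13 * -10 = -130. Stack: [-130]
STORE_FAST s → s=-130. Stack: []
LOAD_FAST_LOAD_FAST w,w → push 13,13. Stack: [13, 13]
BINARY_OP * → 13 * 13 = 169. Stack: [169]
STORE_FAST w → w=169. Stack: []
LOAD_FAST_LOAD_FAST s,p → push -130,-1. Stack: [-130, -1]
BINARY_OP - → -130 - -1 = -129. Stack: [-129]
RETURN_VALUE → return -129.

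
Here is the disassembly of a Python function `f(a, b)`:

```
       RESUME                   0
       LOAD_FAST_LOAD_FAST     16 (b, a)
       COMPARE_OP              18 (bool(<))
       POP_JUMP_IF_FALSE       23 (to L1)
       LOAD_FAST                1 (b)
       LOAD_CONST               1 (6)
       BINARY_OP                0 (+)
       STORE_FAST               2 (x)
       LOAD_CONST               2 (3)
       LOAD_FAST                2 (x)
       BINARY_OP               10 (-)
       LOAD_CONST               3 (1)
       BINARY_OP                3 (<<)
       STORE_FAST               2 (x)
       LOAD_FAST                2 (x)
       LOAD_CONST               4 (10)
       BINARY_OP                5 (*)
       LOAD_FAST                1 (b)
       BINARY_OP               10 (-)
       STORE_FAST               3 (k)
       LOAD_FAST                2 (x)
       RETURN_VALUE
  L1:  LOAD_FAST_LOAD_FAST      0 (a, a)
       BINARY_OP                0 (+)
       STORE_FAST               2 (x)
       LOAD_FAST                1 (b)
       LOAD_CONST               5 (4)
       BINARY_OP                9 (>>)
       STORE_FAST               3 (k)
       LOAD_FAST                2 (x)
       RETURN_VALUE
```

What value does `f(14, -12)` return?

LOAD_FAST_LOAD_FAST b,a → push -12,14. Stack: [-12, 14]
COMPARE_OP bool(<) → -12 vs 14 = True. Stack: [True]
POP_JUMP_IF_FALSE → pop True; no jump. Stack: []
LOAD_FAST b → push -12. Stack: [-12]
LOAD_CONST → push 6. Stack: [-12, 6]
BINARY_OP + → -12 + 6 = -6. Stack: [-6]
STORE_FAST x → x=-6. Stack: []
LOAD_CONST → push 3. Stack: [3]
LOAD_FAST x → push -6. Stack: [3, -6]
BINARY_OP - → 3 - -6 = 9. Stack: [9]
LOAD_CONST → push 1. Stack: [9, 1]
BINARY_OP << → 9 << 1 = 18. Stack: [18]
STORE_FAST x → x=18. Stack: []
LOAD_FAST x → push 18. Stack: [18]
LOAD_CONST → push 10. Stack: [18, 10]
BINARY_OP * → 18 * 10 = 180. Stack: [180]
LOAD_FAST b → push -12. Stack: [180, -12]
BINARY_OP - → 180 - -12 = 192. Stack: [192]
STORE_FAST k → k=192. Stack: []
LOAD_FAST x → push 18. Stack: [18]
RETURN_VALUE → return 18.

18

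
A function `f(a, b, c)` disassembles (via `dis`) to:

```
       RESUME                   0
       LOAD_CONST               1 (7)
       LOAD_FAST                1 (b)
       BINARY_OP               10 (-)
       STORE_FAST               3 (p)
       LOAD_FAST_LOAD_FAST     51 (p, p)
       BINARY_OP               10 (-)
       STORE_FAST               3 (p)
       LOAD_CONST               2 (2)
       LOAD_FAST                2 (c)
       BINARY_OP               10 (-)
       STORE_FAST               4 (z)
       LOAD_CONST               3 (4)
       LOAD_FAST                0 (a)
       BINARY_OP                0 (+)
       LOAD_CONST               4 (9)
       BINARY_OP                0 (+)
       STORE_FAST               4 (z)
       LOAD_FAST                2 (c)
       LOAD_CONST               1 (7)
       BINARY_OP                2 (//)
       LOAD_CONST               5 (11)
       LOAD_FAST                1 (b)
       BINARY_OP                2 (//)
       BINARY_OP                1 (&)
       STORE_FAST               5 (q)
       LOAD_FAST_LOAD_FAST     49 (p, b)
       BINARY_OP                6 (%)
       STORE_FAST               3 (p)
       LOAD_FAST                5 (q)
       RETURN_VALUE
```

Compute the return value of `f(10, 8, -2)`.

LOAD_CONST → push 7. Stack: [7]
LOAD_FAST b → push 8. Stack: [7, 8]
BINARY_OP - → 7 - 8 = -1. Stack: [-1]
STORE_FAST p → p=-1. Stack: []
LOAD_FAST_LOAD_FAST p,p → push -1,-1. Stack: [-1, -1]
BINARY_OP - → -1 - -1 = 0. Stack: [0]
STORE_FAST p → p=0. Stack: []
LOAD_CONST → push 2. Stack: [2]
LOAD_FAST c → push -2. Stack: [2, -2]
BINARY_OP - → 2 - -2 = 4. Stack: [4]
STORE_FAST z → z=4. Stack: []
LOAD_CONST → push 4. Stack: [4]
LOAD_FAST a → push 10. Stack: [4, 10]
BINARY_OP + → 4 + 10 = 14. Stack: [14]
LOAD_CONST → push 9. Stack: [14, 9]
BINARY_OP + → 14 + 9 = 23. Stack: [23]
STORE_FAST z → z=23. Stack: []
LOAD_FAST c → push -2. Stack: [-2]
LOAD_CONST → push 7. Stack: [-2, 7]
BINARY_OP // → -2 // 7 = -1. Stack: [-1]
LOAD_CONST → push 11. Stack: [-1, 11]
LOAD_FAST b → push 8. Stack: [-1, 11, 8]
BINARY_OP // → 11 // 8 = 1. Stack: [-1, 1]
BINARY_OP & → -1 & 1 = 1. Stack: [1]
STORE_FAST q → q=1. Stack: []
LOAD_FAST_LOAD_FAST p,b → push 0,8. Stack: [0, 8]
BINARY_OP % → 0 % 8 = 0. Stack: [0]
STORE_FAST p → p=0. Stack: []
LOAD_FAST q → push 1. Stack: [1]
RETURN_VALUE → return 1.

1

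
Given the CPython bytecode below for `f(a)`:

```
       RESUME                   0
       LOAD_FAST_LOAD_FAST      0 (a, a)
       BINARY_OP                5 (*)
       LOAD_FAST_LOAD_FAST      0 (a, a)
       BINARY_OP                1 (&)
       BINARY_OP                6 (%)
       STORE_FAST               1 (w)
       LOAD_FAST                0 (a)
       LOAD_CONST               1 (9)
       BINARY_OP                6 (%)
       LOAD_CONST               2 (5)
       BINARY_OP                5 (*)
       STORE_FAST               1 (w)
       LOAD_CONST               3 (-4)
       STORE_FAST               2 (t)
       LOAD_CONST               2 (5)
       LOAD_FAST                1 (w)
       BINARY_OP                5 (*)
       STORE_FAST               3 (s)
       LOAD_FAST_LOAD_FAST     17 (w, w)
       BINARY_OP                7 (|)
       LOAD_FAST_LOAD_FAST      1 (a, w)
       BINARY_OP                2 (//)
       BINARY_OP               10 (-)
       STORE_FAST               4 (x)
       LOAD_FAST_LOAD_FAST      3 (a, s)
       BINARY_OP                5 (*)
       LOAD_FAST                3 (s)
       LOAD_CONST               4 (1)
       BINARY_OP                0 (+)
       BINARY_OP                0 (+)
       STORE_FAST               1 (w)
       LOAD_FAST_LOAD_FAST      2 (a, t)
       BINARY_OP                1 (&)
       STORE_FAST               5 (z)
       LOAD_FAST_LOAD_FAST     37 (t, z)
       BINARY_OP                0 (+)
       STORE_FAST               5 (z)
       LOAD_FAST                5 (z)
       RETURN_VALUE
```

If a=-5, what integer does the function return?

-12

LOAD_FAST_LOAD_FAST a,a → push -5,-5. Stack: [-5, -5]
BINARY_OP * → -5 * -5 = 25. Stack: [25]
LOAD_FAST_LOAD_FAST a,a → push -5,-5. Stack: [25, -5, -5]
BINARY_OP & → -5 & -5 = -5. Stack: [25, -5]
BINARY_OP % → 25 % -5 = 0. Stack: [0]
STORE_FAST w → w=0. Stack: []
LOAD_FAST a → push -5. Stack: [-5]
LOAD_CONST → push 9. Stack: [-5, 9]
BINARY_OP % → -5 % 9 = 4. Stack: [4]
LOAD_CONST → push 5. Stack: [4, 5]
BINARY_OP * → 4 * 5 = 20. Stack: [20]
STORE_FAST w → w=20. Stack: []
LOAD_CONST → push -4. Stack: [-4]
STORE_FAST t → t=-4. Stack: []
LOAD_CONST → push 5. Stack: [5]
LOAD_FAST w → push 20. Stack: [5, 20]
BINARY_OP * → 5 * 20 = 100. Stack: [100]
STORE_FAST s → s=100. Stack: []
LOAD_FAST_LOAD_FAST w,w → push 20,20. Stack: [20, 20]
BINARY_OP | → 20 | 20 = 20. Stack: [20]
LOAD_FAST_LOAD_FAST a,w → push -5,20. Stack: [20, -5, 20]
BINARY_OP // → -5 // 20 = -1. Stack: [20, -1]
BINARY_OP - → 20 - -1 = 21. Stack: [21]
STORE_FAST x → x=21. Stack: []
LOAD_FAST_LOAD_FAST a,s → push -5,100. Stack: [-5, 100]
BINARY_OP * → -5 * 100 = -500. Stack: [-500]
LOAD_FAST s → push 100. Stack: [-500, 100]
LOAD_CONST → push 1. Stack: [-500, 100, 1]
BINARY_OP + → 100 + 1 = 101. Stack: [-500, 101]
BINARY_OP + → -500 + 101 = -399. Stack: [-399]
STORE_FAST w → w=-399. Stack: []
LOAD_FAST_LOAD_FAST a,t → push -5,-4. Stack: [-5, -4]
BINARY_OP & → -5 & -4 = -8. Stack: [-8]
STORE_FAST z → z=-8. Stack: []
LOAD_FAST_LOAD_FAST t,z → push -4,-8. Stack: [-4, -8]
BINARY_OP + → -4 + -8 = -12. Stack: [-12]
STORE_FAST z → z=-12. Stack: []
LOAD_FAST z → push -12. Stack: [-12]
RETURN_VALUE → return -12.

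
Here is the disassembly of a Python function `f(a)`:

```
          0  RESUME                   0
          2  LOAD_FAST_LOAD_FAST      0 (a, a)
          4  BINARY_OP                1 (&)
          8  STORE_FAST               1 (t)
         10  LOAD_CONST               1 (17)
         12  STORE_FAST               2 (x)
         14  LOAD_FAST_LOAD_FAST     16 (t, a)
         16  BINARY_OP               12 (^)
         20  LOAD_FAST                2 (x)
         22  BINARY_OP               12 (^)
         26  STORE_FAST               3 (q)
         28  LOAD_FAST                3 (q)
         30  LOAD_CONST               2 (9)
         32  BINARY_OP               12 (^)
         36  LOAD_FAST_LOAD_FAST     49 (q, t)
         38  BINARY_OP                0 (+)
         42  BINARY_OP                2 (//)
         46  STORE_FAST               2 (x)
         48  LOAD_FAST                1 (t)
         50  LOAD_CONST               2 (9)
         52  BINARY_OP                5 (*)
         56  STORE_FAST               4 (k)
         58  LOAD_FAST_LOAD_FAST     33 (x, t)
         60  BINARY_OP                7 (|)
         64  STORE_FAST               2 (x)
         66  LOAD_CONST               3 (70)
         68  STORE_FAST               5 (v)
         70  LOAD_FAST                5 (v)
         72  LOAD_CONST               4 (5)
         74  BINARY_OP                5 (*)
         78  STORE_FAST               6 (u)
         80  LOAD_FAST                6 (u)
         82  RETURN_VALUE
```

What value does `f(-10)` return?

350

LOAD_FAST_LOAD_FAST a,a → push -10,-10. Stack: [-10, -10]
BINARY_OP & → -10 & -10 = -10. Stack: [-10]
STORE_FAST t → t=-10. Stack: []
LOAD_CONST → push 17. Stack: [17]
STORE_FAST x → x=17. Stack: []
LOAD_FAST_LOAD_FAST t,a → push -10,-10. Stack: [-10, -10]
BINARY_OP ^ → -10 ^ -10 = 0. Stack: [0]
LOAD_FAST x → push 17. Stack: [0, 17]
BINARY_OP ^ → 0 ^ 17 = 17. Stack: [17]
STORE_FAST q → q=17. Stack: []
LOAD_FAST q → push 17. Stack: [17]
LOAD_CONST → push 9. Stack: [17, 9]
BINARY_OP ^ → 17 ^ 9 = 24. Stack: [24]
LOAD_FAST_LOAD_FAST q,t → push 17,-10. Stack: [24, 17, -10]
BINARY_OP + → 17 + -10 = 7. Stack: [24, 7]
BINARY_OP // → 24 // 7 = 3. Stack: [3]
STORE_FAST x → x=3. Stack: []
LOAD_FAST t → push -10. Stack: [-10]
LOAD_CONST → push 9. Stack: [-10, 9]
BINARY_OP * → -10 * 9 = -90. Stack: [-90]
STORE_FAST k → k=-90. Stack: []
LOAD_FAST_LOAD_FAST x,t → push 3,-10. Stack: [3, -10]
BINARY_OP | → 3 | -10 = -9. Stack: [-9]
STORE_FAST x → x=-9. Stack: []
LOAD_CONST → push 70. Stack: [70]
STORE_FAST v → v=70. Stack: []
LOAD_FAST v → push 70. Stack: [70]
LOAD_CONST → push 5. Stack: [70, 5]
BINARY_OP * → 70 * 5 = 350. Stack: [350]
STORE_FAST u → u=350. Stack: []
LOAD_FAST u → push 350. Stack: [350]
RETURN_VALUE → return 350.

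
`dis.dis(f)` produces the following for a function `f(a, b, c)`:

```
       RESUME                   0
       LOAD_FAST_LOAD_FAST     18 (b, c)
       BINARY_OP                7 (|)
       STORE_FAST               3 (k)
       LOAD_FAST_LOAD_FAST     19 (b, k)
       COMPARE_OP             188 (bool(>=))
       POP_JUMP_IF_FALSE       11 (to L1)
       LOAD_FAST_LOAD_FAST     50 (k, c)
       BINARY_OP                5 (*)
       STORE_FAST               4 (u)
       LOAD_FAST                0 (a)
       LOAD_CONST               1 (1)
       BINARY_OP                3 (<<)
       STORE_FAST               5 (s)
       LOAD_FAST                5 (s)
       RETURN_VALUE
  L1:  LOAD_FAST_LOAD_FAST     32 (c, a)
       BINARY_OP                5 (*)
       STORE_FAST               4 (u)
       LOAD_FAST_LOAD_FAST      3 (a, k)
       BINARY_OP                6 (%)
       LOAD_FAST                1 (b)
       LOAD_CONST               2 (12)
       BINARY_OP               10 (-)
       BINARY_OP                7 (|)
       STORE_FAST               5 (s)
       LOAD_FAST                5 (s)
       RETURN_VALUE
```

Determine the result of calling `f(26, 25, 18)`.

LOAD_FAST_LOAD_FAST b,c → push 25,18. Stack: [25, 18]
BINARY_OP | → 25 | 18 = 27. Stack: [27]
STORE_FAST k → k=27. Stack: []
LOAD_FAST_LOAD_FAST b,k → push 25,27. Stack: [25, 27]
COMPARE_OP bool(>=) → 25 vs 27 = False. Stack: [False]
POP_JUMP_IF_FALSE → pop False; jump. Stack: []
LOAD_FAST_LOAD_FAST c,a → push 18,26. Stack: [18, 26]
BINARY_OP * → 18 * 26 = 468. Stack: [468]
STORE_FAST u → u=468. Stack: []
LOAD_FAST_LOAD_FAST a,k → push 26,27. Stack: [26, 27]
BINARY_OP % → 26 % 27 = 26. Stack: [26]
LOAD_FAST b → push 25. Stack: [26, 25]
LOAD_CONST → push 12. Stack: [26, 25, 12]
BINARY_OP - → 25 - 12 = 13. Stack: [26, 13]
BINARY_OP | → 26 | 13 = 31. Stack: [31]
STORE_FAST s → s=31. Stack: []
LOAD_FAST s → push 31. Stack: [31]
RETURN_VALUE → return 31.

31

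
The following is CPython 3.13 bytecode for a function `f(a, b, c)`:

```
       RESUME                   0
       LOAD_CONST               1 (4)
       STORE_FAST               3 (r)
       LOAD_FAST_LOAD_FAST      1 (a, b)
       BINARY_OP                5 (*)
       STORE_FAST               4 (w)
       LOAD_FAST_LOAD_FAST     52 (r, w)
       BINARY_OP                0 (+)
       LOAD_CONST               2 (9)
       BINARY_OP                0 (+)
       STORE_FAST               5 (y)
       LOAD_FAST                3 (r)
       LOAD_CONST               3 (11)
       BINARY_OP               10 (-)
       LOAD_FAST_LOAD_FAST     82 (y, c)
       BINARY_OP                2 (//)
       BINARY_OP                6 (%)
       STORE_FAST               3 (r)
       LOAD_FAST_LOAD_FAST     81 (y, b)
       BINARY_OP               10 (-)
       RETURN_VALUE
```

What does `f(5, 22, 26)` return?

101

LOAD_CONST → push 4. Stack: [4]
STORE_FAST r → r=4. Stack: []
LOAD_FAST_LOAD_FAST a,b → push 5,22. Stack: [5, 22]
BINARY_OP * → 5 * 22 = 110. Stack: [110]
STORE_FAST w → w=110. Stack: []
LOAD_FAST_LOAD_FAST r,w → push 4,110. Stack: [4, 110]
BINARY_OP + → 4 + 110 = 114. Stack: [114]
LOAD_CONST → push 9. Stack: [114, 9]
BINARY_OP + → 114 + 9 = 123. Stack: [123]
STORE_FAST y → y=123. Stack: []
LOAD_FAST r → push 4. Stack: [4]
LOAD_CONST → push 11. Stack: [4, 11]
BINARY_OP - → 4 - 11 = -7. Stack: [-7]
LOAD_FAST_LOAD_FAST y,c → push 123,26. Stack: [-7, 123, 26]
BINARY_OP // → 123 // 26 = 4. Stack: [-7, 4]
BINARY_OP % → -7 % 4 = 1. Stack: [1]
STORE_FAST r → r=1. Stack: []
LOAD_FAST_LOAD_FAST y,b → push 123,22. Stack: [123, 22]
BINARY_OP - → 123 - 22 = 101. Stack: [101]
RETURN_VALUE → return 101.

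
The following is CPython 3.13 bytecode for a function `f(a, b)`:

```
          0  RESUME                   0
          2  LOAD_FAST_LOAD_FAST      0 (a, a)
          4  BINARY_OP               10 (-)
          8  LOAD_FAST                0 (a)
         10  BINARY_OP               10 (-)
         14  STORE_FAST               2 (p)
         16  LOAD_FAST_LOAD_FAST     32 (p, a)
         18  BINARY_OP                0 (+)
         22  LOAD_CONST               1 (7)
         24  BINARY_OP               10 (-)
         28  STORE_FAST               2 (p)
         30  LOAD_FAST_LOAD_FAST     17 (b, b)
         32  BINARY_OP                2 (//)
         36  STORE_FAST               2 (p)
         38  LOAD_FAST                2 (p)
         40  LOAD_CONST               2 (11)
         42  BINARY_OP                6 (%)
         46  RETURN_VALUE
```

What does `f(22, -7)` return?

1

LOAD_FAST_LOAD_FAST a,a → push 22,22. Stack: [22, 22]
BINARY_OP - → 22 - 22 = 0. Stack: [0]
LOAD_FAST a → push 22. Stack: [0, 22]
BINARY_OP - → 0 - 22 = -22. Stack: [-22]
STORE_FAST p → p=-22. Stack: []
LOAD_FAST_LOAD_FAST p,a → push -22,22. Stack: [-22, 22]
BINARY_OP + → -22 + 22 = 0. Stack: [0]
LOAD_CONST → push 7. Stack: [0, 7]
BINARY_OP - → 0 - 7 = -7. Stack: [-7]
STORE_FAST p → p=-7. Stack: []
LOAD_FAST_LOAD_FAST b,b → push -7,-7. Stack: [-7, -7]
BINARY_OP // → -7 // -7 = 1. Stack: [1]
STORE_FAST p → p=1. Stack: []
LOAD_FAST p → push 1. Stack: [1]
LOAD_CONST → push 11. Stack: [1, 11]
BINARY_OP % → 1 % 11 = 1. Stack: [1]
RETURN_VALUE → return 1.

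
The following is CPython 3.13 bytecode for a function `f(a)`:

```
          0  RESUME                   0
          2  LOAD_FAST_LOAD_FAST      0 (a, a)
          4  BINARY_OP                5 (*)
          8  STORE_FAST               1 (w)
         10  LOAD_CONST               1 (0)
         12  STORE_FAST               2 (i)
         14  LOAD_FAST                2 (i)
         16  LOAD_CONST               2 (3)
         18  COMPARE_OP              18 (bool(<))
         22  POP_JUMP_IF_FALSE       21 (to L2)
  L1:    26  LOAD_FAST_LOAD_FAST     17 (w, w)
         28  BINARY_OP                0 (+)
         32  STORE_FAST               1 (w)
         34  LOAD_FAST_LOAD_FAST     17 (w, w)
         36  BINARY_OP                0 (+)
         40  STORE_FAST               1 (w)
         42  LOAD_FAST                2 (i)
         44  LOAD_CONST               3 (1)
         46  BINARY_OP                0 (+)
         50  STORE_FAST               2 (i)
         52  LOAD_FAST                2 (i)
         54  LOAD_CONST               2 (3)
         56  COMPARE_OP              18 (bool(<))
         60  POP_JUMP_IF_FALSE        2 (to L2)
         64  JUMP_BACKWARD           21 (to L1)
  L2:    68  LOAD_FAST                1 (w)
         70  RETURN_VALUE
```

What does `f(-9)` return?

5184

LOAD_FAST_LOAD_FAST a,a → push -9,-9. Stack: [-9, -9]
BINARY_OP * → -9 * -9 = 81. Stack: [81]
STORE_FAST w → w=81. Stack: []
LOAD_CONST → push 0. Stack: [0]
STORE_FAST i → i=0. Stack: []
LOAD_FAST i → push 0. Stack: [0]
LOAD_CONST → push 3. Stack: [0, 3]
COMPARE_OP bool(<) → 0 vs 3 = True. Stack: [True]
POP_JUMP_IF_FALSE → pop True; no jump. Stack: []
LOAD_FAST_LOAD_FAST w,w → push 81,81. Stack: [81, 81]
BINARY_OP + → 81 + 81 = 162. Stack: [162]
STORE_FAST w → w=162. Stack: []
LOAD_FAST_LOAD_FAST w,w → push 162,162. Stack: [162, 162]
BINARY_OP + → 162 + 162 = 324. Stack: [324]
STORE_FAST w → w=324. Stack: []
LOAD_FAST i → push 0. Stack: [0]
LOAD_CONST → push 1. Stack: [0, 1]
BINARY_OP + → 0 + 1 = 1. Stack: [1]
STORE_FAST i → i=1. Stack: []
LOAD_FAST i → push 1. Stack: [1]
LOAD_CONST → push 3. Stack: [1, 3]
COMPARE_OP bool(<) → 1 vs 3 = True. Stack: [True]
POP_JUMP_IF_FALSE → pop True; no jump. Stack: []
LOAD_FAST_LOAD_FAST w,w → push 324,324. Stack: [324, 324]
BINARY_OP + → 324 + 324 = 648. Stack: [648]
STORE_FAST w → w=648. Stack: []
LOAD_FAST_LOAD_FAST w,w → push 648,648. Stack: [648, 648]
BINARY_OP + → 648 + 648 = 1296. Stack: [1296]
STORE_FAST w → w=1296. Stack: []
LOAD_FAST i → push 1. Stack: [1]
LOAD_CONST → push 1. Stack: [1, 1]
BINARY_OP + → 1 + 1 = 2. Stack: [2]
STORE_FAST i → i=2. Stack: []
LOAD_FAST i → push 2. Stack: [2]
LOAD_CONST → push 3. Stack: [2, 3]
COMPARE_OP bool(<) → 2 vs 3 = True. Stack: [True]
POP_JUMP_IF_FALSE → pop True; no jump. Stack: []
LOAD_FAST_LOAD_FAST w,w → push 1296,1296. Stack: [1296, 1296]
BINARY_OP + → 1296 + 1296 = 2592. Stack: [2592]
STORE_FAST w → w=2592. Stack: []
LOAD_FAST_LOAD_FAST w,w → push 2592,2592. Stack: [2592, 2592]
BINARY_OP + → 2592 + 2592 = 5184. Stack: [5184]
STORE_FAST w → w=5184. Stack: []
LOAD_FAST i → push 2. Stack: [2]
LOAD_CONST → push 1. Stack: [2, 1]
BINARY_OP + → 2 + 1 = 3. Stack: [3]
STORE_FAST i → i=3. Stack: []
LOAD_FAST i → push 3. Stack: [3]
LOAD_CONST → push 3. Stack: [3, 3]
COMPARE_OP bool(<) → 3 vs 3 = False. Stack: [False]
POP_JUMP_IF_FALSE → pop False; jump. Stack: []
LOAD_FAST w → push 5184. Stack: [5184]
RETURN_VALUE → return 5184.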